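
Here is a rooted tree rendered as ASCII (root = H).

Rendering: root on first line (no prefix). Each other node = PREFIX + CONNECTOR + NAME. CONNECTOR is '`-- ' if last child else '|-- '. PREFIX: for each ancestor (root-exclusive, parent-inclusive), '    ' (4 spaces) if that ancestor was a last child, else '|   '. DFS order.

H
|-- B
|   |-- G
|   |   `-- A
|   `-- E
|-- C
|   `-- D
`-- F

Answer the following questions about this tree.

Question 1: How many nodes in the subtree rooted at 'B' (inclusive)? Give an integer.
Subtree rooted at B contains: A, B, E, G
Count = 4

Answer: 4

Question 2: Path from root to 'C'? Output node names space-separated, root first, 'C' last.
Answer: H C

Derivation:
Walk down from root: H -> C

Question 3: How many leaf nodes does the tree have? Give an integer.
Leaves (nodes with no children): A, D, E, F

Answer: 4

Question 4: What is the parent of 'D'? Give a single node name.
Answer: C

Derivation:
Scan adjacency: D appears as child of C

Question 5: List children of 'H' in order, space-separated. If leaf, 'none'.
Node H's children (from adjacency): B, C, F

Answer: B C F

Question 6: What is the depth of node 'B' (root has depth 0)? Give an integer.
Answer: 1

Derivation:
Path from root to B: H -> B
Depth = number of edges = 1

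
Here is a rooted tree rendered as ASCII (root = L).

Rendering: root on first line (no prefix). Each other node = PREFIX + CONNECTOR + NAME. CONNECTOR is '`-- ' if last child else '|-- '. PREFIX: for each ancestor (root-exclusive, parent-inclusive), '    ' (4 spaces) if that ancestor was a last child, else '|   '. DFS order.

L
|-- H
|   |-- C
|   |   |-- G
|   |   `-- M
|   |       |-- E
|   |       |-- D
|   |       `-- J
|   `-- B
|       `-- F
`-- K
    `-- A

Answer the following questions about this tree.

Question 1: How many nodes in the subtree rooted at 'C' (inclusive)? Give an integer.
Subtree rooted at C contains: C, D, E, G, J, M
Count = 6

Answer: 6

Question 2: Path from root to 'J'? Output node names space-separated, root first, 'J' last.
Answer: L H C M J

Derivation:
Walk down from root: L -> H -> C -> M -> J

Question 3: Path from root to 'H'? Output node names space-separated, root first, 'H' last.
Answer: L H

Derivation:
Walk down from root: L -> H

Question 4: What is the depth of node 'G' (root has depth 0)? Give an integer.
Answer: 3

Derivation:
Path from root to G: L -> H -> C -> G
Depth = number of edges = 3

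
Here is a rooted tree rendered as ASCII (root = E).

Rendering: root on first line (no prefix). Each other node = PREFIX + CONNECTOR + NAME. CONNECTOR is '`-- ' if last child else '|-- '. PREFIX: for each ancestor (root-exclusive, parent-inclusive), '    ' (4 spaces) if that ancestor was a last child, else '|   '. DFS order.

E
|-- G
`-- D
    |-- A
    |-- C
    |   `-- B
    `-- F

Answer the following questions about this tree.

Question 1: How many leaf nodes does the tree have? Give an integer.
Answer: 4

Derivation:
Leaves (nodes with no children): A, B, F, G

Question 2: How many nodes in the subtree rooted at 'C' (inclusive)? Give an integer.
Subtree rooted at C contains: B, C
Count = 2

Answer: 2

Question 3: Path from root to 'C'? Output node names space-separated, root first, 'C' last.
Walk down from root: E -> D -> C

Answer: E D C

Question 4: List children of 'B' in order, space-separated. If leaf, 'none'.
Answer: none

Derivation:
Node B's children (from adjacency): (leaf)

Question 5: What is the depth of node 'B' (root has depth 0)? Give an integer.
Path from root to B: E -> D -> C -> B
Depth = number of edges = 3

Answer: 3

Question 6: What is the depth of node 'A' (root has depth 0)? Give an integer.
Path from root to A: E -> D -> A
Depth = number of edges = 2

Answer: 2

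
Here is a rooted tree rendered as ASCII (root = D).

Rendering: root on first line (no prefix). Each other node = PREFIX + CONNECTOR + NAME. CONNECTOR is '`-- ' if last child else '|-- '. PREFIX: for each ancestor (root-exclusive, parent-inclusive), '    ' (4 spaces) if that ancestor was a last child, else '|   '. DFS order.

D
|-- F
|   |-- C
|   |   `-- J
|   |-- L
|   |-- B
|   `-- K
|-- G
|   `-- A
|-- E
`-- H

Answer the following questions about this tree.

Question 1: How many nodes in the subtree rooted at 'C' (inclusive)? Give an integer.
Answer: 2

Derivation:
Subtree rooted at C contains: C, J
Count = 2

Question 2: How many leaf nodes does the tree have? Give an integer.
Answer: 7

Derivation:
Leaves (nodes with no children): A, B, E, H, J, K, L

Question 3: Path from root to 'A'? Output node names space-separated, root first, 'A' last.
Walk down from root: D -> G -> A

Answer: D G A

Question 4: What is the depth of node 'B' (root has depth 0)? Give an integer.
Answer: 2

Derivation:
Path from root to B: D -> F -> B
Depth = number of edges = 2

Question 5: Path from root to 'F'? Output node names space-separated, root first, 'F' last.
Walk down from root: D -> F

Answer: D F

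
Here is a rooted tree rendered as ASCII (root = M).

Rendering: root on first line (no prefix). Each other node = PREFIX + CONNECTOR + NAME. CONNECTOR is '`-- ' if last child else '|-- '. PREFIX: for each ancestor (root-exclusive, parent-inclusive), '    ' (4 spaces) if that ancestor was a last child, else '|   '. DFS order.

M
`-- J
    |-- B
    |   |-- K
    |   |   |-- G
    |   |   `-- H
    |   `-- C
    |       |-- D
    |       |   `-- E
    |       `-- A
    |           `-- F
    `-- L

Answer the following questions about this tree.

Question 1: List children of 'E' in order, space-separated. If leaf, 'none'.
Answer: none

Derivation:
Node E's children (from adjacency): (leaf)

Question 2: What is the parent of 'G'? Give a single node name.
Answer: K

Derivation:
Scan adjacency: G appears as child of K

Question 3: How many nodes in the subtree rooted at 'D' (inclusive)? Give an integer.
Answer: 2

Derivation:
Subtree rooted at D contains: D, E
Count = 2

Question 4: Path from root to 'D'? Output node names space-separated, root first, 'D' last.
Walk down from root: M -> J -> B -> C -> D

Answer: M J B C D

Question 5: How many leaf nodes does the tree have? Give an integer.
Answer: 5

Derivation:
Leaves (nodes with no children): E, F, G, H, L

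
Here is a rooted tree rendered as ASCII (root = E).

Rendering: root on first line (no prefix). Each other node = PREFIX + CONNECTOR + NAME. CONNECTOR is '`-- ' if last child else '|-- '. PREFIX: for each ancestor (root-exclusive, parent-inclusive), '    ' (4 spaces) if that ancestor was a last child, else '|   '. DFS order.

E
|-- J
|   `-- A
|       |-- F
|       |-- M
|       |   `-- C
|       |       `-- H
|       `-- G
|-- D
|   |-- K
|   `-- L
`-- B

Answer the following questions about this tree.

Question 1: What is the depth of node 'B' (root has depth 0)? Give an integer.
Path from root to B: E -> B
Depth = number of edges = 1

Answer: 1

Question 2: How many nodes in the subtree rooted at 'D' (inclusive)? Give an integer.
Answer: 3

Derivation:
Subtree rooted at D contains: D, K, L
Count = 3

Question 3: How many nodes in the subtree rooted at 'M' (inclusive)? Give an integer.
Subtree rooted at M contains: C, H, M
Count = 3

Answer: 3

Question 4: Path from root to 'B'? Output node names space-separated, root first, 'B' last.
Walk down from root: E -> B

Answer: E B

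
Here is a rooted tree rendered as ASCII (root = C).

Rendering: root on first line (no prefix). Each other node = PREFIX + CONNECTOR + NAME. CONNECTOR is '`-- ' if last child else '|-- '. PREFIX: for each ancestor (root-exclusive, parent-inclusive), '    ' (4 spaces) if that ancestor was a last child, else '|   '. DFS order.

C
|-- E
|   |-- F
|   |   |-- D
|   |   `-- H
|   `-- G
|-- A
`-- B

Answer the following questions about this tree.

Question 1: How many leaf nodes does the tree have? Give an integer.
Answer: 5

Derivation:
Leaves (nodes with no children): A, B, D, G, H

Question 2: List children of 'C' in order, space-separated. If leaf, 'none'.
Answer: E A B

Derivation:
Node C's children (from adjacency): E, A, B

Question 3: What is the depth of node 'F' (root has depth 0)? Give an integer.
Path from root to F: C -> E -> F
Depth = number of edges = 2

Answer: 2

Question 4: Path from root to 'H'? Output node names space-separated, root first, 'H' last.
Answer: C E F H

Derivation:
Walk down from root: C -> E -> F -> H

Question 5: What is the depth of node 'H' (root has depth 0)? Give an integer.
Answer: 3

Derivation:
Path from root to H: C -> E -> F -> H
Depth = number of edges = 3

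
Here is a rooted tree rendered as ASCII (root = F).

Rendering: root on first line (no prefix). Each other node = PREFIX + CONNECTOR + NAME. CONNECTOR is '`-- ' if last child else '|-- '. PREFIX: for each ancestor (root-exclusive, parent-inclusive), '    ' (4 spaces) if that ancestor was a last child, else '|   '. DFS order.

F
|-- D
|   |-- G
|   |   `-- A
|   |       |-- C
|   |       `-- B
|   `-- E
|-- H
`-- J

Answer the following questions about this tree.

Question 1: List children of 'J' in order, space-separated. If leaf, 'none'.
Answer: none

Derivation:
Node J's children (from adjacency): (leaf)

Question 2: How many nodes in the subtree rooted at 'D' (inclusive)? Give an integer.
Subtree rooted at D contains: A, B, C, D, E, G
Count = 6

Answer: 6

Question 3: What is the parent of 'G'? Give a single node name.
Scan adjacency: G appears as child of D

Answer: D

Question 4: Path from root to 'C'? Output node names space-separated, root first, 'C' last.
Answer: F D G A C

Derivation:
Walk down from root: F -> D -> G -> A -> C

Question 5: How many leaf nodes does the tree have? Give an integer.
Leaves (nodes with no children): B, C, E, H, J

Answer: 5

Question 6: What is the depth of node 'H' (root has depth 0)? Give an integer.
Answer: 1

Derivation:
Path from root to H: F -> H
Depth = number of edges = 1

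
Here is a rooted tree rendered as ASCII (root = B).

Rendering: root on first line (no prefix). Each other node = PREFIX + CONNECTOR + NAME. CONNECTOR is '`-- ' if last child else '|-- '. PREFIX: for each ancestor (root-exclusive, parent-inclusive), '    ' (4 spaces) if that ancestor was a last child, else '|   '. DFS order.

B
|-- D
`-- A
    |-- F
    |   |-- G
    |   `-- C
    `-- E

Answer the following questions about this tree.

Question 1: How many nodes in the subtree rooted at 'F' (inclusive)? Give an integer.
Answer: 3

Derivation:
Subtree rooted at F contains: C, F, G
Count = 3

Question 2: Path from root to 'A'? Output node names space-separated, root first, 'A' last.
Walk down from root: B -> A

Answer: B A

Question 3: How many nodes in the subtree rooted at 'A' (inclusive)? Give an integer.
Answer: 5

Derivation:
Subtree rooted at A contains: A, C, E, F, G
Count = 5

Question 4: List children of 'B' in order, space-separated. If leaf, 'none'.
Node B's children (from adjacency): D, A

Answer: D A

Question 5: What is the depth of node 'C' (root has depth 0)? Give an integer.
Answer: 3

Derivation:
Path from root to C: B -> A -> F -> C
Depth = number of edges = 3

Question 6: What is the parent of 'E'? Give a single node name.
Answer: A

Derivation:
Scan adjacency: E appears as child of A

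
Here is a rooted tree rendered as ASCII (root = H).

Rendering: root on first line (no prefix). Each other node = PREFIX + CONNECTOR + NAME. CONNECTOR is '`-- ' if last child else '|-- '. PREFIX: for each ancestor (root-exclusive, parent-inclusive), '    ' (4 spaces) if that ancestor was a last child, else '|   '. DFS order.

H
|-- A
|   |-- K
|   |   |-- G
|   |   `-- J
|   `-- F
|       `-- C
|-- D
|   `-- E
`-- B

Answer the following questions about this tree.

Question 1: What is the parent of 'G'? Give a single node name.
Scan adjacency: G appears as child of K

Answer: K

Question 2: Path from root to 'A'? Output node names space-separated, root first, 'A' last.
Walk down from root: H -> A

Answer: H A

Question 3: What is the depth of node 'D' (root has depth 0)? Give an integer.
Path from root to D: H -> D
Depth = number of edges = 1

Answer: 1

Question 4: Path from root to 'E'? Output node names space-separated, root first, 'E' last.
Answer: H D E

Derivation:
Walk down from root: H -> D -> E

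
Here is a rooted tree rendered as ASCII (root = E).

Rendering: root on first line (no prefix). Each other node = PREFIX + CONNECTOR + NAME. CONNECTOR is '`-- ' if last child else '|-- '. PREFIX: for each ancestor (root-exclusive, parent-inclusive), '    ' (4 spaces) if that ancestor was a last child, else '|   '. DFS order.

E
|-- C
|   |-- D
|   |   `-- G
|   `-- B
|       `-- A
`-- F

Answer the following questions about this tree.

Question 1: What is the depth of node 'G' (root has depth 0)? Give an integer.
Path from root to G: E -> C -> D -> G
Depth = number of edges = 3

Answer: 3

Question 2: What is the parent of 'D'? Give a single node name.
Scan adjacency: D appears as child of C

Answer: C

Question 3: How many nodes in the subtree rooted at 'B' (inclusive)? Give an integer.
Answer: 2

Derivation:
Subtree rooted at B contains: A, B
Count = 2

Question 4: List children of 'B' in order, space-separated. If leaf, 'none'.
Answer: A

Derivation:
Node B's children (from adjacency): A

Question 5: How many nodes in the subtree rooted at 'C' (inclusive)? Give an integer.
Answer: 5

Derivation:
Subtree rooted at C contains: A, B, C, D, G
Count = 5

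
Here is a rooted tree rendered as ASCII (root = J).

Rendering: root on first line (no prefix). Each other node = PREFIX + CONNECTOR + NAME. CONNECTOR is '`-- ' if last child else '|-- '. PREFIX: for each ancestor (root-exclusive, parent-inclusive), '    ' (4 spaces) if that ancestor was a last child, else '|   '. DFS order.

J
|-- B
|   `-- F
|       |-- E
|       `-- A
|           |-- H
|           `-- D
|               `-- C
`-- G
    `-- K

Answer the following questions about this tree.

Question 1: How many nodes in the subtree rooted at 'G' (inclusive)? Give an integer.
Subtree rooted at G contains: G, K
Count = 2

Answer: 2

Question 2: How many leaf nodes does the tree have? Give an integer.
Leaves (nodes with no children): C, E, H, K

Answer: 4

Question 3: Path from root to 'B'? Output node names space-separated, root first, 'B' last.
Walk down from root: J -> B

Answer: J B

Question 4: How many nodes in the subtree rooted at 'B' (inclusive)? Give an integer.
Subtree rooted at B contains: A, B, C, D, E, F, H
Count = 7

Answer: 7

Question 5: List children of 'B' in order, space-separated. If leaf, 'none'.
Node B's children (from adjacency): F

Answer: F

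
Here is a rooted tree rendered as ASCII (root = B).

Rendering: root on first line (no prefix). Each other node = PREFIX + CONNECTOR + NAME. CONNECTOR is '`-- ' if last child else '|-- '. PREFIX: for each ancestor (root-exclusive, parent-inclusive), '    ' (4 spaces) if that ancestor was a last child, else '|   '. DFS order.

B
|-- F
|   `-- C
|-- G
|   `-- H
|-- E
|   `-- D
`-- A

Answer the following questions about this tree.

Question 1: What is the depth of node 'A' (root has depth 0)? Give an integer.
Answer: 1

Derivation:
Path from root to A: B -> A
Depth = number of edges = 1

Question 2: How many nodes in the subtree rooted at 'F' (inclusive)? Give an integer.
Answer: 2

Derivation:
Subtree rooted at F contains: C, F
Count = 2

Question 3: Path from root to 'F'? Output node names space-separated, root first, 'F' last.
Answer: B F

Derivation:
Walk down from root: B -> F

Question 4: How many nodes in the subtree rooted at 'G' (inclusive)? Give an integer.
Answer: 2

Derivation:
Subtree rooted at G contains: G, H
Count = 2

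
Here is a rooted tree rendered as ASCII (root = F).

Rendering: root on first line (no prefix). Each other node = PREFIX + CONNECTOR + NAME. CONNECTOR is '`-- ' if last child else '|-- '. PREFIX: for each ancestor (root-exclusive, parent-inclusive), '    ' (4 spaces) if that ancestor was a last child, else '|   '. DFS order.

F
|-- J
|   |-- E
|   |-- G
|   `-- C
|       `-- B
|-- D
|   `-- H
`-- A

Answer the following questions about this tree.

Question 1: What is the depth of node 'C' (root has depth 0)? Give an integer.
Answer: 2

Derivation:
Path from root to C: F -> J -> C
Depth = number of edges = 2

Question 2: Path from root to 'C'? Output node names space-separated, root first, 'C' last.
Answer: F J C

Derivation:
Walk down from root: F -> J -> C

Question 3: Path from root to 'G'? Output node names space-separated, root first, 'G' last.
Walk down from root: F -> J -> G

Answer: F J G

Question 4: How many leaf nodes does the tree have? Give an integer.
Answer: 5

Derivation:
Leaves (nodes with no children): A, B, E, G, H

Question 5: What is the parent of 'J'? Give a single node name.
Scan adjacency: J appears as child of F

Answer: F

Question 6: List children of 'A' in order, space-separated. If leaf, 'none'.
Node A's children (from adjacency): (leaf)

Answer: none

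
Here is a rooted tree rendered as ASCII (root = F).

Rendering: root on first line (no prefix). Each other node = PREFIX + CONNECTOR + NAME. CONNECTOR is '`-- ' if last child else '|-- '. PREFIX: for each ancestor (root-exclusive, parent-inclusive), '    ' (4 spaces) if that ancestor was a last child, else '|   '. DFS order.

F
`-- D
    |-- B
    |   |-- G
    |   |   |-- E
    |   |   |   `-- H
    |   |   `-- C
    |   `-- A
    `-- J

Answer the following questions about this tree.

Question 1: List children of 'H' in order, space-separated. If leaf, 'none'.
Answer: none

Derivation:
Node H's children (from adjacency): (leaf)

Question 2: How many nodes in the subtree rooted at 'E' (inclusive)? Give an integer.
Answer: 2

Derivation:
Subtree rooted at E contains: E, H
Count = 2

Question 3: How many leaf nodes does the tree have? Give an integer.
Leaves (nodes with no children): A, C, H, J

Answer: 4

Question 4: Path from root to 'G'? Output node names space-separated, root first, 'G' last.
Answer: F D B G

Derivation:
Walk down from root: F -> D -> B -> G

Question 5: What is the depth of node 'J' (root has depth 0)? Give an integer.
Answer: 2

Derivation:
Path from root to J: F -> D -> J
Depth = number of edges = 2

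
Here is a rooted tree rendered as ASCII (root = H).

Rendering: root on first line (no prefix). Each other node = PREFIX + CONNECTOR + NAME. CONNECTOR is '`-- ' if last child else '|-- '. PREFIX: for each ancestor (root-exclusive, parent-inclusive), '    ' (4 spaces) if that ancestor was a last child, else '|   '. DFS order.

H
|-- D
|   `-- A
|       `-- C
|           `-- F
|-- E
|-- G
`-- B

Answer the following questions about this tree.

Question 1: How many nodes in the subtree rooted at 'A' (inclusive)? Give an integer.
Subtree rooted at A contains: A, C, F
Count = 3

Answer: 3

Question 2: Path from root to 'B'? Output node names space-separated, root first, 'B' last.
Answer: H B

Derivation:
Walk down from root: H -> B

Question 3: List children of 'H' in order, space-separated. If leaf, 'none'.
Node H's children (from adjacency): D, E, G, B

Answer: D E G B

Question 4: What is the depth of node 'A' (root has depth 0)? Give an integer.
Answer: 2

Derivation:
Path from root to A: H -> D -> A
Depth = number of edges = 2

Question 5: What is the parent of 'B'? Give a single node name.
Answer: H

Derivation:
Scan adjacency: B appears as child of H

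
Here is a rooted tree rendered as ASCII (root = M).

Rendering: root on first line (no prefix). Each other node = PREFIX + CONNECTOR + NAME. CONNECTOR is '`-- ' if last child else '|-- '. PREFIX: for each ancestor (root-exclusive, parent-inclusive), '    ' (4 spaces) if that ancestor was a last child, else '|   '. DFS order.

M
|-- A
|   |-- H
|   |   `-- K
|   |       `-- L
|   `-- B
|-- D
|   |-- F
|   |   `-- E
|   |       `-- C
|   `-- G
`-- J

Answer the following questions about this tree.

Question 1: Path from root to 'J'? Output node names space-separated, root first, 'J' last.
Walk down from root: M -> J

Answer: M J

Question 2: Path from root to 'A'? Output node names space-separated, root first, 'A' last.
Walk down from root: M -> A

Answer: M A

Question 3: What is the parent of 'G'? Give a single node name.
Scan adjacency: G appears as child of D

Answer: D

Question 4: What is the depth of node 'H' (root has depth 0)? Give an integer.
Path from root to H: M -> A -> H
Depth = number of edges = 2

Answer: 2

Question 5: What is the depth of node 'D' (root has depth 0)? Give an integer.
Path from root to D: M -> D
Depth = number of edges = 1

Answer: 1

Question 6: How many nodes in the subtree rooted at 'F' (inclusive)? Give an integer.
Subtree rooted at F contains: C, E, F
Count = 3

Answer: 3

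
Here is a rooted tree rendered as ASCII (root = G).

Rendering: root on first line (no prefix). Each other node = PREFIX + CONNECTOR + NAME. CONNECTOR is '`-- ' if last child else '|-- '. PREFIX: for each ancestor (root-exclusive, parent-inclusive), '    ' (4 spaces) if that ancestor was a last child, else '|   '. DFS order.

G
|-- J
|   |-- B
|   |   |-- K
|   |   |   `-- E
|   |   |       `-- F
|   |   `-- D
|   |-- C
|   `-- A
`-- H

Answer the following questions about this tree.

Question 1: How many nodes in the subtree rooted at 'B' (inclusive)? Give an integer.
Subtree rooted at B contains: B, D, E, F, K
Count = 5

Answer: 5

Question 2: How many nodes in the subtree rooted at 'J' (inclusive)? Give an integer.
Subtree rooted at J contains: A, B, C, D, E, F, J, K
Count = 8

Answer: 8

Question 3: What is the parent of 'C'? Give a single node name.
Scan adjacency: C appears as child of J

Answer: J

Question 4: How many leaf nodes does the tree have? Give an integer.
Answer: 5

Derivation:
Leaves (nodes with no children): A, C, D, F, H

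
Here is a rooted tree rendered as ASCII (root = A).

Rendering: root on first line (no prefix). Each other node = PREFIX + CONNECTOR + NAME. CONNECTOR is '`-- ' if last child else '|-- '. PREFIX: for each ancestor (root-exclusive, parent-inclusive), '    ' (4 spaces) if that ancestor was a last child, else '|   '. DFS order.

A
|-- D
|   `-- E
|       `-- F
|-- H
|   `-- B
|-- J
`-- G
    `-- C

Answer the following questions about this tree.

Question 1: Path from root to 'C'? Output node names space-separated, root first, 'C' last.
Answer: A G C

Derivation:
Walk down from root: A -> G -> C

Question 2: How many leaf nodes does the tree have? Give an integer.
Leaves (nodes with no children): B, C, F, J

Answer: 4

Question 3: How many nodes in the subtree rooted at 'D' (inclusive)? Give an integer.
Answer: 3

Derivation:
Subtree rooted at D contains: D, E, F
Count = 3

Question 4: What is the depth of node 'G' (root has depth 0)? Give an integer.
Path from root to G: A -> G
Depth = number of edges = 1

Answer: 1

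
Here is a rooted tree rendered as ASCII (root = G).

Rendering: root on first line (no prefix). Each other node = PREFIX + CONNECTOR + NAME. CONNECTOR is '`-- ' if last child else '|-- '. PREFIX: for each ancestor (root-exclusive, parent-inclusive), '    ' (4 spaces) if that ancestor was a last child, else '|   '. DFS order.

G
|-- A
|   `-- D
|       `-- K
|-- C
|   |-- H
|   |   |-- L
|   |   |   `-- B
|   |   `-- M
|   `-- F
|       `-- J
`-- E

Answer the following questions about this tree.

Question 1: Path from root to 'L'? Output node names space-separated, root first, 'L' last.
Walk down from root: G -> C -> H -> L

Answer: G C H L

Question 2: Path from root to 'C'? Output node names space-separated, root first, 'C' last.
Walk down from root: G -> C

Answer: G C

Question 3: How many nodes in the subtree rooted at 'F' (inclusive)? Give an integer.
Answer: 2

Derivation:
Subtree rooted at F contains: F, J
Count = 2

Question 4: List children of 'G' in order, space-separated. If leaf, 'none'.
Node G's children (from adjacency): A, C, E

Answer: A C E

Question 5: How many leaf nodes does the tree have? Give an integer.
Leaves (nodes with no children): B, E, J, K, M

Answer: 5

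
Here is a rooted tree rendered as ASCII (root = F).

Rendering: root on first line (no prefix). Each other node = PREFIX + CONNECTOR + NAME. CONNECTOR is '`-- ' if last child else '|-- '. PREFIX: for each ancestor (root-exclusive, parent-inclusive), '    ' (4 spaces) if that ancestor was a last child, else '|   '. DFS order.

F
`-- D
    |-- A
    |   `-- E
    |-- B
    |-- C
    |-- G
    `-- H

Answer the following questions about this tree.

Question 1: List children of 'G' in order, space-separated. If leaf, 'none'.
Answer: none

Derivation:
Node G's children (from adjacency): (leaf)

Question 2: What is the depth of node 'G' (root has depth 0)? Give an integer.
Answer: 2

Derivation:
Path from root to G: F -> D -> G
Depth = number of edges = 2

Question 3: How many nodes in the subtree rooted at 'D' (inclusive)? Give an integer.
Answer: 7

Derivation:
Subtree rooted at D contains: A, B, C, D, E, G, H
Count = 7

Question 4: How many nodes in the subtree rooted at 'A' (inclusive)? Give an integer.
Subtree rooted at A contains: A, E
Count = 2

Answer: 2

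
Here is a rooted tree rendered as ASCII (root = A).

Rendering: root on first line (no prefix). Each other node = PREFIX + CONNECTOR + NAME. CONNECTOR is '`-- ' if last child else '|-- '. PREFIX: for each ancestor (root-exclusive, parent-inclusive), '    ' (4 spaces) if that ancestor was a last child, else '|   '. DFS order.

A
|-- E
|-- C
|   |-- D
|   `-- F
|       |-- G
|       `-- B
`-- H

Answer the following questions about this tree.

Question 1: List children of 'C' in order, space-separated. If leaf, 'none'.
Answer: D F

Derivation:
Node C's children (from adjacency): D, F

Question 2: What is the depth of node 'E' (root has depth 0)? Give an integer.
Answer: 1

Derivation:
Path from root to E: A -> E
Depth = number of edges = 1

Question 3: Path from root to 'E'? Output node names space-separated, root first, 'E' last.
Answer: A E

Derivation:
Walk down from root: A -> E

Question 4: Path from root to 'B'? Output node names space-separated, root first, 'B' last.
Answer: A C F B

Derivation:
Walk down from root: A -> C -> F -> B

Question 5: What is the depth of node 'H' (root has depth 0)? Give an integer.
Path from root to H: A -> H
Depth = number of edges = 1

Answer: 1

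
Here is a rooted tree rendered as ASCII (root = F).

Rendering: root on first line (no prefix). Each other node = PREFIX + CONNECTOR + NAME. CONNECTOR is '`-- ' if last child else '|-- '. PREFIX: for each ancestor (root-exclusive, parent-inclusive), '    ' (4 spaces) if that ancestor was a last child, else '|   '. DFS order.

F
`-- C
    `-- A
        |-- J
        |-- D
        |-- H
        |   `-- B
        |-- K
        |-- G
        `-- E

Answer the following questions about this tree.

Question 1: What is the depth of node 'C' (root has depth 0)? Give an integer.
Path from root to C: F -> C
Depth = number of edges = 1

Answer: 1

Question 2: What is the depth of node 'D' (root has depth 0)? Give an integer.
Path from root to D: F -> C -> A -> D
Depth = number of edges = 3

Answer: 3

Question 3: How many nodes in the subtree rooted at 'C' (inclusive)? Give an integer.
Answer: 9

Derivation:
Subtree rooted at C contains: A, B, C, D, E, G, H, J, K
Count = 9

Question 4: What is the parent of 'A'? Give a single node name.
Scan adjacency: A appears as child of C

Answer: C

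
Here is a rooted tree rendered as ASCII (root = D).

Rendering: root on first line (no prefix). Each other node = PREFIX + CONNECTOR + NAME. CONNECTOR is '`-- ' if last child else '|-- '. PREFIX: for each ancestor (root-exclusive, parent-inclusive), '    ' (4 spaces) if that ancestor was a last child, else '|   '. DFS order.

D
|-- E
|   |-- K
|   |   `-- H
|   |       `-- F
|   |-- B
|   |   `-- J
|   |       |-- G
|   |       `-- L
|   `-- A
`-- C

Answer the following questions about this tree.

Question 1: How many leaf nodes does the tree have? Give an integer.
Leaves (nodes with no children): A, C, F, G, L

Answer: 5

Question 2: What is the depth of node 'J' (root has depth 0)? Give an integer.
Path from root to J: D -> E -> B -> J
Depth = number of edges = 3

Answer: 3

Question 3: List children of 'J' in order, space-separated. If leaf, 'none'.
Node J's children (from adjacency): G, L

Answer: G L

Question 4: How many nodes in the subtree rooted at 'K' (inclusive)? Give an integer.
Answer: 3

Derivation:
Subtree rooted at K contains: F, H, K
Count = 3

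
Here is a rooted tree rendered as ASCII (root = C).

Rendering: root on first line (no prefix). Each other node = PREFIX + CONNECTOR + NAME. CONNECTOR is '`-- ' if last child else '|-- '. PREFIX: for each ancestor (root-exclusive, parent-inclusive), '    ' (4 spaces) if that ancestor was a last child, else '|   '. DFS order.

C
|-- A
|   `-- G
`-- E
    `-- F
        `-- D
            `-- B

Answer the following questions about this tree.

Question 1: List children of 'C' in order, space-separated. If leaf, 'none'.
Answer: A E

Derivation:
Node C's children (from adjacency): A, E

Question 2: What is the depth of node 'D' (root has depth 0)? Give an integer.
Path from root to D: C -> E -> F -> D
Depth = number of edges = 3

Answer: 3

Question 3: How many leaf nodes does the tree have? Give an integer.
Answer: 2

Derivation:
Leaves (nodes with no children): B, G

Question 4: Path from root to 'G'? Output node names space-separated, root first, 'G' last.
Walk down from root: C -> A -> G

Answer: C A G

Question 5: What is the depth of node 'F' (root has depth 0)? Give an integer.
Answer: 2

Derivation:
Path from root to F: C -> E -> F
Depth = number of edges = 2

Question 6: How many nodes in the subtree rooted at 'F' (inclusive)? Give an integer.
Subtree rooted at F contains: B, D, F
Count = 3

Answer: 3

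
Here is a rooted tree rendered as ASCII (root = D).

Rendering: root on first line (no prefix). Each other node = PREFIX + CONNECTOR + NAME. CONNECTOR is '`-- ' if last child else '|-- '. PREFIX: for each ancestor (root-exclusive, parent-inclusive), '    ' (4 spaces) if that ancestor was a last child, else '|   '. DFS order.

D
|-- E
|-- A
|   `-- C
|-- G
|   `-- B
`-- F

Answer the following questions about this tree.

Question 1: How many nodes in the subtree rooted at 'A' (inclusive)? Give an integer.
Answer: 2

Derivation:
Subtree rooted at A contains: A, C
Count = 2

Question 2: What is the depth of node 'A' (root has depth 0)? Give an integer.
Answer: 1

Derivation:
Path from root to A: D -> A
Depth = number of edges = 1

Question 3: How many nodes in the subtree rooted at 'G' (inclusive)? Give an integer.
Answer: 2

Derivation:
Subtree rooted at G contains: B, G
Count = 2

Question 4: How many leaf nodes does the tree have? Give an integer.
Leaves (nodes with no children): B, C, E, F

Answer: 4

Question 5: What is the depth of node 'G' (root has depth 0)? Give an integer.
Answer: 1

Derivation:
Path from root to G: D -> G
Depth = number of edges = 1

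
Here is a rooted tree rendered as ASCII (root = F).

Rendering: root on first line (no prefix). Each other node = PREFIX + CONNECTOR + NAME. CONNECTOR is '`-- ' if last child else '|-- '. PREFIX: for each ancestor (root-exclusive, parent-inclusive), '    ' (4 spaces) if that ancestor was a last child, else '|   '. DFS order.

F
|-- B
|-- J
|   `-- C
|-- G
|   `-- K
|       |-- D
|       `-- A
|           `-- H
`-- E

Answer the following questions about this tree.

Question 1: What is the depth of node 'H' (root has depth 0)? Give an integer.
Answer: 4

Derivation:
Path from root to H: F -> G -> K -> A -> H
Depth = number of edges = 4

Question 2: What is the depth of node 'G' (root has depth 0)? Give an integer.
Answer: 1

Derivation:
Path from root to G: F -> G
Depth = number of edges = 1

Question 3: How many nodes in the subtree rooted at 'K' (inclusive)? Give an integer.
Subtree rooted at K contains: A, D, H, K
Count = 4

Answer: 4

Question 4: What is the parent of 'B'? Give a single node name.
Answer: F

Derivation:
Scan adjacency: B appears as child of F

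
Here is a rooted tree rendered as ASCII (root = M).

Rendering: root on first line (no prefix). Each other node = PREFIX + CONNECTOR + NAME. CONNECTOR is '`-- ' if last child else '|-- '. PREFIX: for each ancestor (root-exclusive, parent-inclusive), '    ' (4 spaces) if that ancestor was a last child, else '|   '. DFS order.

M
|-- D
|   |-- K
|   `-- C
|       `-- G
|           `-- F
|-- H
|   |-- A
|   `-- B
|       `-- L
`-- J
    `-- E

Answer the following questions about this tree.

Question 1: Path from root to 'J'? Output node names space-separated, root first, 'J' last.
Answer: M J

Derivation:
Walk down from root: M -> J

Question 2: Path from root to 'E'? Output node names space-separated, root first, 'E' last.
Walk down from root: M -> J -> E

Answer: M J E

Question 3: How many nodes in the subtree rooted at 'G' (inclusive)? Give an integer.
Subtree rooted at G contains: F, G
Count = 2

Answer: 2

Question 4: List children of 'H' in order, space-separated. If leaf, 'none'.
Node H's children (from adjacency): A, B

Answer: A B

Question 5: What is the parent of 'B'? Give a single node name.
Scan adjacency: B appears as child of H

Answer: H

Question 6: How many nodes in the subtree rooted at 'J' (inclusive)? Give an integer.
Answer: 2

Derivation:
Subtree rooted at J contains: E, J
Count = 2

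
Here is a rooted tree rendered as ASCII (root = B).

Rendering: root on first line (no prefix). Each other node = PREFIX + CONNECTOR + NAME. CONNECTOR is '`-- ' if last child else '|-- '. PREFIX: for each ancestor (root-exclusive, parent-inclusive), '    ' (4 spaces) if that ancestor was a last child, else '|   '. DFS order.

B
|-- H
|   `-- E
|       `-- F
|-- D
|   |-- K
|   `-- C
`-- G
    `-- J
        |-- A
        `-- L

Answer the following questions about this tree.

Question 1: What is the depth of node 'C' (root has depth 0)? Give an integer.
Answer: 2

Derivation:
Path from root to C: B -> D -> C
Depth = number of edges = 2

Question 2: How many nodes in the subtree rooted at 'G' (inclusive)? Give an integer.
Subtree rooted at G contains: A, G, J, L
Count = 4

Answer: 4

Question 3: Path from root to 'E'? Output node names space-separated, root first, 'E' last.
Answer: B H E

Derivation:
Walk down from root: B -> H -> E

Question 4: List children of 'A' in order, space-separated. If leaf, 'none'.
Node A's children (from adjacency): (leaf)

Answer: none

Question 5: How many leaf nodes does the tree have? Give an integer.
Answer: 5

Derivation:
Leaves (nodes with no children): A, C, F, K, L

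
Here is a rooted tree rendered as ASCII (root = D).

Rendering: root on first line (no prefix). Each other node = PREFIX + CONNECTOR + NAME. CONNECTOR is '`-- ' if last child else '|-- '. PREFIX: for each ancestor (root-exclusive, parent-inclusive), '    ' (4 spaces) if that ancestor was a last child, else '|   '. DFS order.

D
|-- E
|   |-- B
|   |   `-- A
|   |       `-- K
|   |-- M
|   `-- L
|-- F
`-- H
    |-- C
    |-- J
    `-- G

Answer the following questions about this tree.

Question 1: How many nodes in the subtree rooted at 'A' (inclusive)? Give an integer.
Answer: 2

Derivation:
Subtree rooted at A contains: A, K
Count = 2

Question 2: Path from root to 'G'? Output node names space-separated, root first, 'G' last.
Walk down from root: D -> H -> G

Answer: D H G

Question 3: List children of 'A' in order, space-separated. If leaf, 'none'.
Answer: K

Derivation:
Node A's children (from adjacency): K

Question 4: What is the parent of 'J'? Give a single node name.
Scan adjacency: J appears as child of H

Answer: H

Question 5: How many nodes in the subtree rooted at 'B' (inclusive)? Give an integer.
Subtree rooted at B contains: A, B, K
Count = 3

Answer: 3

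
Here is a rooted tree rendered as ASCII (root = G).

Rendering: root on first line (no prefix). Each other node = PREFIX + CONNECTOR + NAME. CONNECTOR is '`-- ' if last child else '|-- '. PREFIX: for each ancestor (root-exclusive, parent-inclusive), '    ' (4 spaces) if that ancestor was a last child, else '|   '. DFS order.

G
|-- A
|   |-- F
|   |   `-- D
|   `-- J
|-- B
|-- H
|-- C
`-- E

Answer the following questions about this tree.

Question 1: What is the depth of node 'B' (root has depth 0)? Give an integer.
Answer: 1

Derivation:
Path from root to B: G -> B
Depth = number of edges = 1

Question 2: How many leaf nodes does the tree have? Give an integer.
Leaves (nodes with no children): B, C, D, E, H, J

Answer: 6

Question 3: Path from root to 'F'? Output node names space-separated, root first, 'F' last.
Answer: G A F

Derivation:
Walk down from root: G -> A -> F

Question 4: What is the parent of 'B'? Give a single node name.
Answer: G

Derivation:
Scan adjacency: B appears as child of G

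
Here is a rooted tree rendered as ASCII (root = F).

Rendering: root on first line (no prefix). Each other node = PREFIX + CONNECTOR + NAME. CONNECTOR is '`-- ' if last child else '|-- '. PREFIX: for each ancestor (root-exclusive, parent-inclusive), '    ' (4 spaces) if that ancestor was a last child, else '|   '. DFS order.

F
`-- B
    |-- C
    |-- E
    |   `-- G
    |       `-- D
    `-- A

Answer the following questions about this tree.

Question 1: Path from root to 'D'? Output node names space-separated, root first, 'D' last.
Walk down from root: F -> B -> E -> G -> D

Answer: F B E G D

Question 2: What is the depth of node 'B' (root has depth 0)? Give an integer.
Path from root to B: F -> B
Depth = number of edges = 1

Answer: 1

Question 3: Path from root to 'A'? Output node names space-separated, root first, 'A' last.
Walk down from root: F -> B -> A

Answer: F B A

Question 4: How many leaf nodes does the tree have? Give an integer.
Leaves (nodes with no children): A, C, D

Answer: 3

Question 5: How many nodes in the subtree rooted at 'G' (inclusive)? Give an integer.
Answer: 2

Derivation:
Subtree rooted at G contains: D, G
Count = 2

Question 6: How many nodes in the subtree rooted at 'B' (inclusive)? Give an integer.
Answer: 6

Derivation:
Subtree rooted at B contains: A, B, C, D, E, G
Count = 6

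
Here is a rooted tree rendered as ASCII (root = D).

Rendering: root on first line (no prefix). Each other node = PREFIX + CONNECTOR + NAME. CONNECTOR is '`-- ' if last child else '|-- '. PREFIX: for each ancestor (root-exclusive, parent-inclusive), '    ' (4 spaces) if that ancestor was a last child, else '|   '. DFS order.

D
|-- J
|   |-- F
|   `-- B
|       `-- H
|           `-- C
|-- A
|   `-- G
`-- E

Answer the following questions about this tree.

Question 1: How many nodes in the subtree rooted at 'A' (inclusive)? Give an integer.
Subtree rooted at A contains: A, G
Count = 2

Answer: 2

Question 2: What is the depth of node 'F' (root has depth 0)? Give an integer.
Answer: 2

Derivation:
Path from root to F: D -> J -> F
Depth = number of edges = 2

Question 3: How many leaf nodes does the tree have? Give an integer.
Leaves (nodes with no children): C, E, F, G

Answer: 4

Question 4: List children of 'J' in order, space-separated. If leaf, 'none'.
Answer: F B

Derivation:
Node J's children (from adjacency): F, B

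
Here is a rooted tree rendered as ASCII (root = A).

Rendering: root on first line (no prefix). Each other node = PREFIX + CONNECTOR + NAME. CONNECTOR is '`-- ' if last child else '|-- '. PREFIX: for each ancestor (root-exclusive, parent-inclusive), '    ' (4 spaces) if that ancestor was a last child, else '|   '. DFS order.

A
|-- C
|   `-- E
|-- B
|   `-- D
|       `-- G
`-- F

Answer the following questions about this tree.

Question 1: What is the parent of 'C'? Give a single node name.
Answer: A

Derivation:
Scan adjacency: C appears as child of A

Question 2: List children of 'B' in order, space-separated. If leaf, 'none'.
Answer: D

Derivation:
Node B's children (from adjacency): D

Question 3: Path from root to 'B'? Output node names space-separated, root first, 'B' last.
Walk down from root: A -> B

Answer: A B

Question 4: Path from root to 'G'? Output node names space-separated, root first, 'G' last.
Walk down from root: A -> B -> D -> G

Answer: A B D G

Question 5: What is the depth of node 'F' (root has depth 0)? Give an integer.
Path from root to F: A -> F
Depth = number of edges = 1

Answer: 1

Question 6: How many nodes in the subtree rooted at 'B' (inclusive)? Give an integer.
Answer: 3

Derivation:
Subtree rooted at B contains: B, D, G
Count = 3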